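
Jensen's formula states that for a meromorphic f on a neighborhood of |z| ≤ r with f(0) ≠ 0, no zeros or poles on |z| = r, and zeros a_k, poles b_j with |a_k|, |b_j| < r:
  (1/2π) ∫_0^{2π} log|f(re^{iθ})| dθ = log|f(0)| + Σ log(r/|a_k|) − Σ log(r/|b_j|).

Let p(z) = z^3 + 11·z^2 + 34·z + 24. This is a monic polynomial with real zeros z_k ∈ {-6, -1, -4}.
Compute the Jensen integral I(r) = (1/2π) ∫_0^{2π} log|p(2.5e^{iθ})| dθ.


Zeros: -6, -4, -1; r = 2.5.
Inside |z| < r: -1. Outside (|z| ≥ r): -6, -4.
p(0) = 24, so log|p(0)| = log(24) = 3.1781.
Apply Jensen: I(r) = log|p(0)| + Σ_k log(r/|z_k|), summed over zeros inside |z| < r.
  log(r/|z_k|) for z_k = -1: log(2.5/1) = 0.9163
  Outside zeros (-6, -4) contribute nothing to the Jensen sum.
Sum over inside zeros: 0.9163.
I(r) = log|p(0)| + (inside sum) = 3.1781 + 0.9163 = 4.0943.
Note: since some zeros are outside |z| ≤ r, the simplified n·log(r) form does NOT apply — only the inside zeros contribute.

I(r) ≈ 4.0943.


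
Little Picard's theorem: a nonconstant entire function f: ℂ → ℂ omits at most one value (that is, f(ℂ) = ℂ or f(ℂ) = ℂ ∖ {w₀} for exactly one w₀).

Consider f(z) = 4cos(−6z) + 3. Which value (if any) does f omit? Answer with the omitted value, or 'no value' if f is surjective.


Little Picard bounds the complement of f(ℂ) to at most one point.
cos is entire and surjective onto ℂ: for every w ∈ ℂ, cos(ζ) = w has a solution ζ ∈ ℂ (e.g., via the complex inverse arccos). With ζ = −6z this gives z = ζ/(-6). Then 4·cos(−6z) takes every value in 4·ℂ = ℂ, and adding 3 is a bijection of ℂ. So f is surjective and omits no value. (Note: only on the real line is cos bounded by [−1, 1].)

Omitted value: no value.


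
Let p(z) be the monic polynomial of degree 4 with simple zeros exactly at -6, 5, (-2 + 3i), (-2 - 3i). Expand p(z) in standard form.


The polynomial is p(z) = ∏_{α ∈ S} (z − α), where S = {-6, 5, (-2 + 3i), (-2 - 3i)}.
Expanding the product yields: p(z) = z^4 + 5·z^3 -13·z^2 -107·z -390.
Note conjugate pairs combine to real quadratics: (z − (-2+3i))(z − (-2−3i)) = z² + 4z + 13.
The resulting polynomial has degree 4 and real coefficients as required.

p(z) = z^4 + 5·z^3 -13·z^2 -107·z -390.


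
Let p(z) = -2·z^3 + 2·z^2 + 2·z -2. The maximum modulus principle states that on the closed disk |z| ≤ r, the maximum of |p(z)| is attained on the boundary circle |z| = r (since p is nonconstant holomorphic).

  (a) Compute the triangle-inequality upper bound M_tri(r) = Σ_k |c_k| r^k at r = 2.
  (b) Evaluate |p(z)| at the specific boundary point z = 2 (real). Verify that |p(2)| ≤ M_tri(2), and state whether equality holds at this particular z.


Coefficients: c_0 = -2, c_1 = 2, c_2 = 2, c_3 = -2. Radius r = 2.
Part (a). Triangle bound: M_tri(r) = Σ_k |c_k| r^k
  = |-2|·2^0 + |2|·2^1 + |2|·2^2 + |-2|·2^3
  = 2 + 4 + 8 + 16 = 30.
This bounds M(r) := max_{|z|=r} |p(z)| from above; equality holds iff all terms c_k z^k can be made to align in phase at a single z on |z|=r.
Part (b). At z = 2 (real, on the circle |z| = r):
  p(2) = (-2)·2^0 + (2)·2^1 + (2)·2^2 + (-2)·2^3 = -6.
  |p(2)| = 6.
Check: |p(2)| = 6 ≤ 30 = M_tri(2). ✓ Equality does not hold at z = 2 (the coefficients have mixed signs, so the terms do not all align in phase there).

M_tri(2) = 30; |p(2)| = 6; equality at z=2: no.


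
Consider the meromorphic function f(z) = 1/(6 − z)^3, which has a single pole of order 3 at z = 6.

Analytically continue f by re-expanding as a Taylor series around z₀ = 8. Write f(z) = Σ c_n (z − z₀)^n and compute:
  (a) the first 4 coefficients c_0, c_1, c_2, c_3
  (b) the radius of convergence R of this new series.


Let w = z − z₀, so z = z₀ + w.
Then 6 − z = 6 − (z₀ + w) = (6 − z₀) − w = -2 − w.
f(z) = 1/(-2 − w)^3 = (1/(-2)^3) · (1 − w/(-2))^{−3}.
By the binomial series (1−u)^{−3} = Σ_{n≥0} C(n+2, 2) u^n for |u|<1, with u = w/(-2):
  c_n = C(n+2, 2) / (-2)^(n+3).
  c_0 = 1/(-2)^3 = -1/8.
  c_1 = 3/(-2)^4 = 3/16.
  c_2 = 6/(-2)^5 = -3/16.
  c_3 = 10/(-2)^6 = 5/32.
The series is valid for |w/d| < 1, i.e. |z − z₀| < |d|.
Radius of convergence: R = |6 − z₀| = |-2| = 2 (distance from z₀ to the singularity z = 6).

c_0 = -1/8, c_1 = 3/16, c_2 = -3/16, c_3 = 5/32; R = 2.


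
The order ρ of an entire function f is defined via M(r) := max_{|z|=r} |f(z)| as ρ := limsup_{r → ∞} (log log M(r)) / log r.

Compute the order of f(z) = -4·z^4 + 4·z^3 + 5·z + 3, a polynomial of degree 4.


|f(z)| ≤ Σ|c_k|·r^k = O(r^4) as r → ∞. Polynomial growth is O(e^{r^ε}) for every ε > 0 (since r^4/e^{r^ε} → 0), so ρ ≤ ε for all ε > 0, i.e. ρ = 0. Every nonconstant polynomial has order 0.
Therefore ρ = 0.

Order ρ = 0.


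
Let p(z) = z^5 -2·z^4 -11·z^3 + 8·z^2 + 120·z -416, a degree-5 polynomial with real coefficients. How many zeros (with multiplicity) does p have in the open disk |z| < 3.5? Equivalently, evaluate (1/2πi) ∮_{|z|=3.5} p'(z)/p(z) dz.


The zeros of p are: 4, (-3 + 2i), (-3 - 2i), (2 + 2i), (2 - 2i).
Their magnitudes are: 4, 3.606, 3.606, 2.828, 2.828.
Zeros with |z| < R = 3.5: (2 + 2i), (2 - 2i).
Count = 2.
By the argument principle, (1/2πi) ∮_{|z|=R} p'(z)/p(z) dz equals exactly this count.

Number of zeros inside |z| < 3.5: 2.


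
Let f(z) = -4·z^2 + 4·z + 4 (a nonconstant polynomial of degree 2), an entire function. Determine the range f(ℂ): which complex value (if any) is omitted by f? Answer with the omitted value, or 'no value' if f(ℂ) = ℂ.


Little Picard bounds the complement of f(ℂ) to at most one point.
For every w ∈ ℂ, the equation p(z) − w = 0 is a nonconstant polynomial in z and hence has at least one root by the fundamental theorem of algebra. So p is surjective onto ℂ, omitting no value.

Omitted value: no value.


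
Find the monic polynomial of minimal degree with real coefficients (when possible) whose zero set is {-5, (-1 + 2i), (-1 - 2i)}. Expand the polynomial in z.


The polynomial is p(z) = ∏_{α ∈ S} (z − α), where S = {-5, (-1 + 2i), (-1 - 2i)}.
Expanding the product yields: p(z) = z^3 + 7·z^2 + 15·z + 25.
Note conjugate pairs combine to real quadratics: (z − (-1+2i))(z − (-1−2i)) = z² + 2z + 5.
The resulting polynomial has degree 3 and real coefficients as required.

p(z) = z^3 + 7·z^2 + 15·z + 25.


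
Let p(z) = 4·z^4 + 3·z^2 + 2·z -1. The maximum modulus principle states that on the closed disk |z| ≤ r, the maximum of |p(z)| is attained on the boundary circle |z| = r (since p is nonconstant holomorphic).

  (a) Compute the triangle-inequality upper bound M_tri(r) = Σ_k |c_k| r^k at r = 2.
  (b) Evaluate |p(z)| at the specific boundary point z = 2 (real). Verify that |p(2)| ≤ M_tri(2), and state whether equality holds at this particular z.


Coefficients: c_0 = -1, c_1 = 2, c_2 = 3, c_3 = 0, c_4 = 4. Radius r = 2.
Part (a). Triangle bound: M_tri(r) = Σ_k |c_k| r^k
  = |-1|·2^0 + |2|·2^1 + |3|·2^2 + |0|·2^3 + |4|·2^4
  = 1 + 4 + 12 + 0 + 64 = 81.
This bounds M(r) := max_{|z|=r} |p(z)| from above; equality holds iff all terms c_k z^k can be made to align in phase at a single z on |z|=r.
Part (b). At z = 2 (real, on the circle |z| = r):
  p(2) = (-1)·2^0 + (2)·2^1 + (3)·2^2 + (0)·2^3 + (4)·2^4 = 79.
  |p(2)| = 79.
Check: |p(2)| = 79 ≤ 81 = M_tri(2). ✓ Equality does not hold at z = 2 (the coefficients have mixed signs, so the terms do not all align in phase there).

M_tri(2) = 81; |p(2)| = 79; equality at z=2: no.


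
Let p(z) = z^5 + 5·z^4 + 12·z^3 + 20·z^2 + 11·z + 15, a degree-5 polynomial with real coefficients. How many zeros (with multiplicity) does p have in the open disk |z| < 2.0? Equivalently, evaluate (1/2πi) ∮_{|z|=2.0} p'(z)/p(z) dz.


The zeros of p are: -3, (0 + 1i), (0 - 1i), (-1 + 2i), (-1 - 2i).
Their magnitudes are: 3, 1, 1, 2.236, 2.236.
Zeros with |z| < R = 2.0: (0 + 1i), (0 - 1i).
Count = 2.
By the argument principle, (1/2πi) ∮_{|z|=R} p'(z)/p(z) dz equals exactly this count.

Number of zeros inside |z| < 2.0: 2.


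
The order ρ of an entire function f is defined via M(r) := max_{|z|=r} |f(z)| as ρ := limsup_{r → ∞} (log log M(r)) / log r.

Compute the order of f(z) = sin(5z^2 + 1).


Write sin(w) = (e^{iw} ± e^{−iw})/(2 or 2i), so |sin(w)| ≤ e^{|w|}. With w = 5z^2 + 1, |w| ≤ 5r^2 + 1 on |z|=r, giving M(r) ≤ e^{5r^2 + 1} and ρ ≤ 2. For the lower bound, choose z on |z|=r with 5z^2 purely imaginary of modulus 5r^2; then |sin(5z^2 + 1)| grows like e^{5r^2}/2, so ρ ≥ 2. Hence ρ = 2.
Therefore ρ = 2.

Order ρ = 2.


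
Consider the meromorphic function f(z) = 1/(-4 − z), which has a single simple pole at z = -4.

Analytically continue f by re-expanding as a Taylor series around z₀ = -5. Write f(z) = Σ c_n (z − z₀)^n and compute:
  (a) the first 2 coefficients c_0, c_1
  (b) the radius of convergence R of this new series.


Let w = z − z₀, so z = z₀ + w.
Then -4 − z = -4 − (z₀ + w) = (-4 − z₀) − w = 1 − w.
f(z) = 1/(1 − w) = (1/(1)) · 1/(1 − w/(1)) = Σ_{n≥0} w^n / (1)^(n+1).
So c_n = 1/(1)^(n+1):
  c_0 = 1/(1)^1 = 1.
  c_1 = 1/(1)^2 = 1.
The series is valid for |w/d| < 1, i.e. |z − z₀| < |d|.
Radius of convergence: R = |-4 − z₀| = |1| = 1 (distance from z₀ to the singularity z = -4).

c_0 = 1, c_1 = 1; R = 1.


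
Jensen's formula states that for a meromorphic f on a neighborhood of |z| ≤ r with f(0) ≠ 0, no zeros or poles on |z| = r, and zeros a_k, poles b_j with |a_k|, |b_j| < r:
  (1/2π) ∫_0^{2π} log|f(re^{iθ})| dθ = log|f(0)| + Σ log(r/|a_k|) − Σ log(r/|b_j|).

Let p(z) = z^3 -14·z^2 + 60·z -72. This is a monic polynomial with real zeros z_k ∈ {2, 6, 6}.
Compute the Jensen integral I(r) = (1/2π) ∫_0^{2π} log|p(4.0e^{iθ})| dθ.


Zeros: 2, 6, 6; r = 4.0.
Inside |z| < r: 2. Outside (|z| ≥ r): 6, 6.
p(0) = -72, so log|p(0)| = log(72) = 4.2767.
Apply Jensen: I(r) = log|p(0)| + Σ_k log(r/|z_k|), summed over zeros inside |z| < r.
  log(r/|z_k|) for z_k = 2: log(4.0/2) = 0.6931
  Outside zeros (6, 6) contribute nothing to the Jensen sum.
Sum over inside zeros: 0.6931.
I(r) = log|p(0)| + (inside sum) = 4.2767 + 0.6931 = 4.9698.
Note: since some zeros are outside |z| ≤ r, the simplified n·log(r) form does NOT apply — only the inside zeros contribute.

I(r) ≈ 4.9698.


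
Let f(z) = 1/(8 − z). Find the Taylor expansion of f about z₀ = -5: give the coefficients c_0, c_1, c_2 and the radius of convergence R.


Let w = z − z₀, so z = z₀ + w.
Then 8 − z = 8 − (z₀ + w) = (8 − z₀) − w = 13 − w.
f(z) = 1/(13 − w) = (1/(13)) · 1/(1 − w/(13)) = Σ_{n≥0} w^n / (13)^(n+1).
So c_n = 1/(13)^(n+1):
  c_0 = 1/(13)^1 = 1/13.
  c_1 = 1/(13)^2 = 1/169.
  c_2 = 1/(13)^3 = 1/2197.
The series is valid for |w/d| < 1, i.e. |z − z₀| < |d|.
Radius of convergence: R = |8 − z₀| = |13| = 13 (distance from z₀ to the singularity z = 8).

c_0 = 1/13, c_1 = 1/169, c_2 = 1/2197; R = 13.


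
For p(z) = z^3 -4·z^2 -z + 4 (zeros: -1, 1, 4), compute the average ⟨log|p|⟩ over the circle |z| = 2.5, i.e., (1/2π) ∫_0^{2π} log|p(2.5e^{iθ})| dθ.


Zeros: -1, 1, 4; r = 2.5.
Inside |z| < r: -1, 1. Outside (|z| ≥ r): 4.
p(0) = 4, so log|p(0)| = log(4) = 1.3863.
Apply Jensen: I(r) = log|p(0)| + Σ_k log(r/|z_k|), summed over zeros inside |z| < r.
  log(r/|z_k|) for z_k = -1: log(2.5/1) = 0.9163
  log(r/|z_k|) for z_k = 1: log(2.5/1) = 0.9163
  Outside zeros (4) contribute nothing to the Jensen sum.
Sum over inside zeros: 1.8326.
I(r) = log|p(0)| + (inside sum) = 1.3863 + 1.8326 = 3.2189.
Note: since some zeros are outside |z| ≤ r, the simplified n·log(r) form does NOT apply — only the inside zeros contribute.

I(r) ≈ 3.2189.


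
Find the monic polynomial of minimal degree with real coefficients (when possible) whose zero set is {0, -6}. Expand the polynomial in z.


The polynomial is p(z) = ∏_{α ∈ S} (z − α), where S = {0, -6}.
Expanding the product yields: p(z) = z^2 + 6·z.
The resulting polynomial has degree 2 and real coefficients as required.

p(z) = z^2 + 6·z.


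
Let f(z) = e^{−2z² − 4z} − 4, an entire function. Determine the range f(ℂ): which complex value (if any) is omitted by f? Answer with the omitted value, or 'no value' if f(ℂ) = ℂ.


Little Picard bounds the complement of f(ℂ) to at most one point.
The exponent g(z) = −2z² − 4z is a nonconstant polynomial, hence surjective onto ℂ. So e^{g(z)} takes every value in {e^w : w ∈ ℂ} = ℂ ∖ {0}. Adding -4 shifts the range to ℂ ∖ {-4}. f omits exactly -4.

Omitted value: -4.


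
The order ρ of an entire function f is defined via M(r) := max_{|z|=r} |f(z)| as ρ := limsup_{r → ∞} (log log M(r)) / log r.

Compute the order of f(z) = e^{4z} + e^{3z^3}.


Each summand is entire of order 1 and 3 respectively (as in the single-exponential case). The order of a sum is at most the max of the orders, so ρ ≤ 3. For the lower bound: on |z|=r choose arg z so that 3z^3 is real positive; then |e^{3z^3}| = e^{3r^3} while |e^{4z}| ≤ e^{4r^1} = o(e^{3r^3}). So |f| ≥ e^{3r^3}(1 − o(1)) and ρ ≥ 3. Hence ρ = max(1, 3) = 3.
Therefore ρ = 3.

Order ρ = 3.


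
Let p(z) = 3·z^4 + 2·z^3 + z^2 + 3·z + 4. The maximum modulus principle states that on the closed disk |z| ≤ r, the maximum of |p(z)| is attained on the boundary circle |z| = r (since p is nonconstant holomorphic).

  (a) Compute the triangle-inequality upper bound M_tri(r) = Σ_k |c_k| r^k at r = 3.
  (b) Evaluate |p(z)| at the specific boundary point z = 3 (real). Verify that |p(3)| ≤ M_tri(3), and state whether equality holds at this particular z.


Coefficients: c_0 = 4, c_1 = 3, c_2 = 1, c_3 = 2, c_4 = 3. Radius r = 3.
Part (a). Triangle bound: M_tri(r) = Σ_k |c_k| r^k
  = |4|·3^0 + |3|·3^1 + |1|·3^2 + |2|·3^3 + |3|·3^4
  = 4 + 9 + 9 + 54 + 243 = 319.
This bounds M(r) := max_{|z|=r} |p(z)| from above; equality holds iff all terms c_k z^k can be made to align in phase at a single z on |z|=r.
Part (b). At z = 3 (real, on the circle |z| = r):
  p(3) = (4)·3^0 + (3)·3^1 + (1)·3^2 + (2)·3^3 + (3)·3^4 = 319.
  |p(3)| = 319.
Since all nonzero coefficients share the same sign, |p(3)| = 319 = M_tri(3); the triangle bound is attained at z = 3, so in fact M(r) = 319.

M_tri(3) = 319; |p(3)| = 319; equality at z=3: yes.


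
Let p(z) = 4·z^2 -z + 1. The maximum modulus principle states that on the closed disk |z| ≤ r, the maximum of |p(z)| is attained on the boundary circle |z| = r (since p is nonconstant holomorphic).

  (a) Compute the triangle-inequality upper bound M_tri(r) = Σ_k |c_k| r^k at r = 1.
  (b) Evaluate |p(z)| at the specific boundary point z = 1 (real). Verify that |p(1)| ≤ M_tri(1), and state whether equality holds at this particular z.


Coefficients: c_0 = 1, c_1 = -1, c_2 = 4. Radius r = 1.
Part (a). Triangle bound: M_tri(r) = Σ_k |c_k| r^k
  = |1|·1^0 + |-1|·1^1 + |4|·1^2
  = 1 + 1 + 4 = 6.
This bounds M(r) := max_{|z|=r} |p(z)| from above; equality holds iff all terms c_k z^k can be made to align in phase at a single z on |z|=r.
Part (b). At z = 1 (real, on the circle |z| = r):
  p(1) = (1)·1^0 + (-1)·1^1 + (4)·1^2 = 4.
  |p(1)| = 4.
Check: |p(1)| = 4 ≤ 6 = M_tri(1). ✓ Equality does not hold at z = 1 (the coefficients have mixed signs, so the terms do not all align in phase there).

M_tri(1) = 6; |p(1)| = 4; equality at z=1: no.


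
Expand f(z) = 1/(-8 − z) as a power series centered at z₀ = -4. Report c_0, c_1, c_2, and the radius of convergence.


Let w = z − z₀, so z = z₀ + w.
Then -8 − z = -8 − (z₀ + w) = (-8 − z₀) − w = -4 − w.
f(z) = 1/(-4 − w) = (1/(-4)) · 1/(1 − w/(-4)) = Σ_{n≥0} w^n / (-4)^(n+1).
So c_n = 1/(-4)^(n+1):
  c_0 = 1/(-4)^1 = -1/4.
  c_1 = 1/(-4)^2 = 1/16.
  c_2 = 1/(-4)^3 = -1/64.
The series is valid for |w/d| < 1, i.e. |z − z₀| < |d|.
Radius of convergence: R = |-8 − z₀| = |-4| = 4 (distance from z₀ to the singularity z = -8).

c_0 = -1/4, c_1 = 1/16, c_2 = -1/64; R = 4.


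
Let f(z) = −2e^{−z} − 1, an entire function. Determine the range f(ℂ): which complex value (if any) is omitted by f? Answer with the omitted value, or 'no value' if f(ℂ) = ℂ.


Little Picard bounds the complement of f(ℂ) to at most one point.
e^{−z} is never zero on ℂ, so -2·e^{−z} takes every value in ℂ ∖ {0}. Adding -1 shifts the range to ℂ ∖ {-1}. Thus f omits exactly the value -1.

Omitted value: -1.


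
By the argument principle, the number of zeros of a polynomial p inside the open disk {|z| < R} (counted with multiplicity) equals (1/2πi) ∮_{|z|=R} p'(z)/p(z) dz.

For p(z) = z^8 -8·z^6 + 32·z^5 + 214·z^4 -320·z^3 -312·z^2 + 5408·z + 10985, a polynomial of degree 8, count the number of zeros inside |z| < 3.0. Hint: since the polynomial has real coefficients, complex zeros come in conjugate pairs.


The zeros of p are: (2 + 3i), (2 - 3i), (-2 + 1i), (-2 - 1i), (-3 + 2i), (-3 - 2i), (3 + 2i), (3 - 2i).
Their magnitudes are: 3.606, 3.606, 2.236, 2.236, 3.606, 3.606, 3.606, 3.606.
Zeros with |z| < R = 3.0: (-2 + 1i), (-2 - 1i).
Count = 2.
By the argument principle, (1/2πi) ∮_{|z|=R} p'(z)/p(z) dz equals exactly this count.

Number of zeros inside |z| < 3.0: 2.


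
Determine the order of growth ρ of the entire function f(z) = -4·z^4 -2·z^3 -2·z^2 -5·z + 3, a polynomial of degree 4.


|f(z)| ≤ Σ|c_k|·r^k = O(r^4) as r → ∞. Polynomial growth is O(e^{r^ε}) for every ε > 0 (since r^4/e^{r^ε} → 0), so ρ ≤ ε for all ε > 0, i.e. ρ = 0. Every nonconstant polynomial has order 0.
Therefore ρ = 0.

Order ρ = 0.


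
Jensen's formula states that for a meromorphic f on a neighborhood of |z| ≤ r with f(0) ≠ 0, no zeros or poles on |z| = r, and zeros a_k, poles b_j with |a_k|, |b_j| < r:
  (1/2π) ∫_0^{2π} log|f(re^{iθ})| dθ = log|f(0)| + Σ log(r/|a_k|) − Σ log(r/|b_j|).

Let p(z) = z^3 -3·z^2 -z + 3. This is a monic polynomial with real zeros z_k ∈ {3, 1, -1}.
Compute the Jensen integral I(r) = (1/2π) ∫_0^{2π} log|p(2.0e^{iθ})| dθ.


Zeros: -1, 1, 3; r = 2.0.
Inside |z| < r: -1, 1. Outside (|z| ≥ r): 3.
p(0) = 3, so log|p(0)| = log(3) = 1.0986.
Apply Jensen: I(r) = log|p(0)| + Σ_k log(r/|z_k|), summed over zeros inside |z| < r.
  log(r/|z_k|) for z_k = 1: log(2.0/1) = 0.6931
  log(r/|z_k|) for z_k = -1: log(2.0/1) = 0.6931
  Outside zeros (3) contribute nothing to the Jensen sum.
Sum over inside zeros: 1.3863.
I(r) = log|p(0)| + (inside sum) = 1.0986 + 1.3863 = 2.4849.
Note: since some zeros are outside |z| ≤ r, the simplified n·log(r) form does NOT apply — only the inside zeros contribute.

I(r) ≈ 2.4849.


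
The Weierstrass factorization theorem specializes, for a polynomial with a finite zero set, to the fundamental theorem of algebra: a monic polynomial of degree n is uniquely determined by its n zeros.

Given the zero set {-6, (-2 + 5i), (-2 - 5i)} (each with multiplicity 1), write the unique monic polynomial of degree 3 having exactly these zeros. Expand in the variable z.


The polynomial is p(z) = ∏_{α ∈ S} (z − α), where S = {-6, (-2 + 5i), (-2 - 5i)}.
Expanding the product yields: p(z) = z^3 + 10·z^2 + 53·z + 174.
Note conjugate pairs combine to real quadratics: (z − (-2+5i))(z − (-2−5i)) = z² + 4z + 29.
The resulting polynomial has degree 3 and real coefficients as required.

p(z) = z^3 + 10·z^2 + 53·z + 174.


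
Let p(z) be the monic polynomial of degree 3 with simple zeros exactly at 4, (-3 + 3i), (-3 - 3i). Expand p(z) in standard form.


The polynomial is p(z) = ∏_{α ∈ S} (z − α), where S = {4, (-3 + 3i), (-3 - 3i)}.
Expanding the product yields: p(z) = z^3 + 2·z^2 -6·z -72.
Note conjugate pairs combine to real quadratics: (z − (-3+3i))(z − (-3−3i)) = z² + 6z + 18.
The resulting polynomial has degree 3 and real coefficients as required.

p(z) = z^3 + 2·z^2 -6·z -72.


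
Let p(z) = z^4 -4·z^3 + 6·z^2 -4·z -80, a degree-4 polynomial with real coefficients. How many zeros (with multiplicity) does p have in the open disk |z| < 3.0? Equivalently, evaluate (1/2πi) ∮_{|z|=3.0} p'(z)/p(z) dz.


The zeros of p are: -2, 4, (1 + 3i), (1 - 3i).
Their magnitudes are: 2, 4, 3.162, 3.162.
Zeros with |z| < R = 3.0: -2.
Count = 1.
By the argument principle, (1/2πi) ∮_{|z|=R} p'(z)/p(z) dz equals exactly this count.

Number of zeros inside |z| < 3.0: 1.


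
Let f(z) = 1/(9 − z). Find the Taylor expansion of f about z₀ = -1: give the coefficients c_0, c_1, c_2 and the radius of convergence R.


Let w = z − z₀, so z = z₀ + w.
Then 9 − z = 9 − (z₀ + w) = (9 − z₀) − w = 10 − w.
f(z) = 1/(10 − w) = (1/(10)) · 1/(1 − w/(10)) = Σ_{n≥0} w^n / (10)^(n+1).
So c_n = 1/(10)^(n+1):
  c_0 = 1/(10)^1 = 1/10.
  c_1 = 1/(10)^2 = 1/100.
  c_2 = 1/(10)^3 = 1/1000.
The series is valid for |w/d| < 1, i.e. |z − z₀| < |d|.
Radius of convergence: R = |9 − z₀| = |10| = 10 (distance from z₀ to the singularity z = 9).

c_0 = 1/10, c_1 = 1/100, c_2 = 1/1000; R = 10.


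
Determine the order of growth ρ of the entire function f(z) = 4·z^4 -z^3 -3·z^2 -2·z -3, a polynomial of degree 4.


|f(z)| ≤ Σ|c_k|·r^k = O(r^4) as r → ∞. Polynomial growth is O(e^{r^ε}) for every ε > 0 (since r^4/e^{r^ε} → 0), so ρ ≤ ε for all ε > 0, i.e. ρ = 0. Every nonconstant polynomial has order 0.
Therefore ρ = 0.

Order ρ = 0.


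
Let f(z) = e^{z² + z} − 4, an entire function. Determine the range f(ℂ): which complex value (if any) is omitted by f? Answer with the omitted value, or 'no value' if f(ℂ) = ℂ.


Little Picard bounds the complement of f(ℂ) to at most one point.
The exponent g(z) = z² + z is a nonconstant polynomial, hence surjective onto ℂ. So e^{g(z)} takes every value in {e^w : w ∈ ℂ} = ℂ ∖ {0}. Adding -4 shifts the range to ℂ ∖ {-4}. f omits exactly -4.

Omitted value: -4.


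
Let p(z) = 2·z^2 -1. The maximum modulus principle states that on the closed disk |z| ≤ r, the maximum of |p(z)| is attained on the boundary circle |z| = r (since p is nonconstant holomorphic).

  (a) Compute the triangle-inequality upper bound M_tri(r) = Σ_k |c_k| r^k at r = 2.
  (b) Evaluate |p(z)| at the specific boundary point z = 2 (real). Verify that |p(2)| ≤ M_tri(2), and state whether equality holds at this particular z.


Coefficients: c_0 = -1, c_1 = 0, c_2 = 2. Radius r = 2.
Part (a). Triangle bound: M_tri(r) = Σ_k |c_k| r^k
  = |-1|·2^0 + |0|·2^1 + |2|·2^2
  = 1 + 0 + 8 = 9.
This bounds M(r) := max_{|z|=r} |p(z)| from above; equality holds iff all terms c_k z^k can be made to align in phase at a single z on |z|=r.
Part (b). At z = 2 (real, on the circle |z| = r):
  p(2) = (-1)·2^0 + (0)·2^1 + (2)·2^2 = 7.
  |p(2)| = 7.
Check: |p(2)| = 7 ≤ 9 = M_tri(2). ✓ Equality does not hold at z = 2 (the coefficients have mixed signs, so the terms do not all align in phase there).

M_tri(2) = 9; |p(2)| = 7; equality at z=2: no.


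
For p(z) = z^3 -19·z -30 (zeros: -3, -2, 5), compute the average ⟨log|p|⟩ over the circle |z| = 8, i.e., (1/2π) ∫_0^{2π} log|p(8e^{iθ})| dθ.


Zeros: -3, -2, 5; r = 8.
Inside |z| < r: -3, -2, 5. Outside (|z| ≥ r): ∅.
p(0) = -30, so log|p(0)| = log(30) = 3.4012.
Apply Jensen: I(r) = log|p(0)| + Σ_k log(r/|z_k|), summed over zeros inside |z| < r.
  log(r/|z_k|) for z_k = -3: log(8/3) = 0.9808
  log(r/|z_k|) for z_k = -2: log(8/2) = 1.3863
  log(r/|z_k|) for z_k = 5: log(8/5) = 0.4700
Sum over inside zeros: 2.8371.
I(r) = log|p(0)| + (inside sum) = 3.4012 + 2.8371 = 6.2383.
Closed form (all zeros inside, monic): I(r) = n·log(r) = 3·log(8) = 6.2383. ✓

I(r) ≈ 6.2383.


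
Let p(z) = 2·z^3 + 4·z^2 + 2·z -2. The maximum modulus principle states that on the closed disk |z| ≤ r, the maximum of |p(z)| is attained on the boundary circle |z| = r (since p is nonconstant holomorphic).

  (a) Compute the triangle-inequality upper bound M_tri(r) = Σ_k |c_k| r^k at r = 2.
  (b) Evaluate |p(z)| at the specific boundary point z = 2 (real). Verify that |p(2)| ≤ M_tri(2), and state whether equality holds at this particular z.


Coefficients: c_0 = -2, c_1 = 2, c_2 = 4, c_3 = 2. Radius r = 2.
Part (a). Triangle bound: M_tri(r) = Σ_k |c_k| r^k
  = |-2|·2^0 + |2|·2^1 + |4|·2^2 + |2|·2^3
  = 2 + 4 + 16 + 16 = 38.
This bounds M(r) := max_{|z|=r} |p(z)| from above; equality holds iff all terms c_k z^k can be made to align in phase at a single z on |z|=r.
Part (b). At z = 2 (real, on the circle |z| = r):
  p(2) = (-2)·2^0 + (2)·2^1 + (4)·2^2 + (2)·2^3 = 34.
  |p(2)| = 34.
Check: |p(2)| = 34 ≤ 38 = M_tri(2). ✓ Equality does not hold at z = 2 (the coefficients have mixed signs, so the terms do not all align in phase there).

M_tri(2) = 38; |p(2)| = 34; equality at z=2: no.


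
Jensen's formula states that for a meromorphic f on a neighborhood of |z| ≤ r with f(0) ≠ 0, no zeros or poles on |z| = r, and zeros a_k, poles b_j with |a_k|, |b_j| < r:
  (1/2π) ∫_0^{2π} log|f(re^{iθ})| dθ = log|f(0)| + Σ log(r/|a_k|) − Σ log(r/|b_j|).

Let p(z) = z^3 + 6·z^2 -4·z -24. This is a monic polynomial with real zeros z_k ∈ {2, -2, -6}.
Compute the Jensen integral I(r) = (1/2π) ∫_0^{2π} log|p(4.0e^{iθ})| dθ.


Zeros: -6, -2, 2; r = 4.0.
Inside |z| < r: -2, 2. Outside (|z| ≥ r): -6.
p(0) = -24, so log|p(0)| = log(24) = 3.1781.
Apply Jensen: I(r) = log|p(0)| + Σ_k log(r/|z_k|), summed over zeros inside |z| < r.
  log(r/|z_k|) for z_k = 2: log(4.0/2) = 0.6931
  log(r/|z_k|) for z_k = -2: log(4.0/2) = 0.6931
  Outside zeros (-6) contribute nothing to the Jensen sum.
Sum over inside zeros: 1.3863.
I(r) = log|p(0)| + (inside sum) = 3.1781 + 1.3863 = 4.5643.
Note: since some zeros are outside |z| ≤ r, the simplified n·log(r) form does NOT apply — only the inside zeros contribute.

I(r) ≈ 4.5643.


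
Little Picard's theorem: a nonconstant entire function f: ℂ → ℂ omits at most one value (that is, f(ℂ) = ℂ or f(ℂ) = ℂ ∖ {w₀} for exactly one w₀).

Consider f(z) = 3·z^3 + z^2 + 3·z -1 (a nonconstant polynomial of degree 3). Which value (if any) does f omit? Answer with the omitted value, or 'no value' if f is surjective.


Little Picard bounds the complement of f(ℂ) to at most one point.
For every w ∈ ℂ, the equation p(z) − w = 0 is a nonconstant polynomial in z and hence has at least one root by the fundamental theorem of algebra. So p is surjective onto ℂ, omitting no value.

Omitted value: no value.


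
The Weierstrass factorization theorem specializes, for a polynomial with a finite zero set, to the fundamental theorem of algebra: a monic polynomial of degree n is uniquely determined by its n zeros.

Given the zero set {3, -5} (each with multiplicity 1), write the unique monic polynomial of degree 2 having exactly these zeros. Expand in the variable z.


The polynomial is p(z) = ∏_{α ∈ S} (z − α), where S = {3, -5}.
Expanding the product yields: p(z) = z^2 + 2·z -15.
The resulting polynomial has degree 2 and real coefficients as required.

p(z) = z^2 + 2·z -15.


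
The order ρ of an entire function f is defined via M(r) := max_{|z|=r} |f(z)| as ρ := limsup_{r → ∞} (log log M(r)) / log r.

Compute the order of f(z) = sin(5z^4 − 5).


Write sin(w) = (e^{iw} ± e^{−iw})/(2 or 2i), so |sin(w)| ≤ e^{|w|}. With w = 5z^4 − 5, |w| ≤ 5r^4 + 5 on |z|=r, giving M(r) ≤ e^{5r^4 + 5} and ρ ≤ 4. For the lower bound, choose z on |z|=r with 5z^4 purely imaginary of modulus 5r^4; then |sin(5z^4 − 5)| grows like e^{5r^4}/2, so ρ ≥ 4. Hence ρ = 4.
Therefore ρ = 4.

Order ρ = 4.


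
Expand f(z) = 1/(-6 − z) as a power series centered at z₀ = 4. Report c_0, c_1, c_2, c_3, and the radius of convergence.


Let w = z − z₀, so z = z₀ + w.
Then -6 − z = -6 − (z₀ + w) = (-6 − z₀) − w = -10 − w.
f(z) = 1/(-10 − w) = (1/(-10)) · 1/(1 − w/(-10)) = Σ_{n≥0} w^n / (-10)^(n+1).
So c_n = 1/(-10)^(n+1):
  c_0 = 1/(-10)^1 = -1/10.
  c_1 = 1/(-10)^2 = 1/100.
  c_2 = 1/(-10)^3 = -1/1000.
  c_3 = 1/(-10)^4 = 1/10000.
The series is valid for |w/d| < 1, i.e. |z − z₀| < |d|.
Radius of convergence: R = |-6 − z₀| = |-10| = 10 (distance from z₀ to the singularity z = -6).

c_0 = -1/10, c_1 = 1/100, c_2 = -1/1000, c_3 = 1/10000; R = 10.


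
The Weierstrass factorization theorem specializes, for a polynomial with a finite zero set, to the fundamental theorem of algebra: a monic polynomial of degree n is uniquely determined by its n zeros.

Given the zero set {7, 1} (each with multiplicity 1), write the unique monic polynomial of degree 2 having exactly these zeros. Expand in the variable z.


The polynomial is p(z) = ∏_{α ∈ S} (z − α), where S = {7, 1}.
Expanding the product yields: p(z) = z^2 -8·z + 7.
The resulting polynomial has degree 2 and real coefficients as required.

p(z) = z^2 -8·z + 7.


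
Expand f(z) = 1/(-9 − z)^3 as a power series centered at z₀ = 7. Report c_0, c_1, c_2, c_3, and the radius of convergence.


Let w = z − z₀, so z = z₀ + w.
Then -9 − z = -9 − (z₀ + w) = (-9 − z₀) − w = -16 − w.
f(z) = 1/(-16 − w)^3 = (1/(-16)^3) · (1 − w/(-16))^{−3}.
By the binomial series (1−u)^{−3} = Σ_{n≥0} C(n+2, 2) u^n for |u|<1, with u = w/(-16):
  c_n = C(n+2, 2) / (-16)^(n+3).
  c_0 = 1/(-16)^3 = -1/4096.
  c_1 = 3/(-16)^4 = 3/65536.
  c_2 = 6/(-16)^5 = -3/524288.
  c_3 = 10/(-16)^6 = 5/8388608.
The series is valid for |w/d| < 1, i.e. |z − z₀| < |d|.
Radius of convergence: R = |-9 − z₀| = |-16| = 16 (distance from z₀ to the singularity z = -9).

c_0 = -1/4096, c_1 = 3/65536, c_2 = -3/524288, c_3 = 5/8388608; R = 16.


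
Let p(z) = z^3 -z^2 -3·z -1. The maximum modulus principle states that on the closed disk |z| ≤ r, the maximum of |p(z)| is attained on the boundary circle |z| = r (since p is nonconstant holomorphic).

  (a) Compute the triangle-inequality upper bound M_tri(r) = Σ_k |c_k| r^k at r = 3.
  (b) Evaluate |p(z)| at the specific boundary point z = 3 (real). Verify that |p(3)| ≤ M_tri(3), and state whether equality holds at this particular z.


Coefficients: c_0 = -1, c_1 = -3, c_2 = -1, c_3 = 1. Radius r = 3.
Part (a). Triangle bound: M_tri(r) = Σ_k |c_k| r^k
  = |-1|·3^0 + |-3|·3^1 + |-1|·3^2 + |1|·3^3
  = 1 + 9 + 9 + 27 = 46.
This bounds M(r) := max_{|z|=r} |p(z)| from above; equality holds iff all terms c_k z^k can be made to align in phase at a single z on |z|=r.
Part (b). At z = 3 (real, on the circle |z| = r):
  p(3) = (-1)·3^0 + (-3)·3^1 + (-1)·3^2 + (1)·3^3 = 8.
  |p(3)| = 8.
Check: |p(3)| = 8 ≤ 46 = M_tri(3). ✓ Equality does not hold at z = 3 (the coefficients have mixed signs, so the terms do not all align in phase there).

M_tri(3) = 46; |p(3)| = 8; equality at z=3: no.


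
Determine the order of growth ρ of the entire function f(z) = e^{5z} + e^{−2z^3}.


Each summand is entire of order 1 and 3 respectively (as in the single-exponential case). The order of a sum is at most the max of the orders, so ρ ≤ 3. For the lower bound: on |z|=r choose arg z so that -2z^3 is real positive; then |e^{-2z^3}| = e^{2r^3} while |e^{5z}| ≤ e^{5r^1} = o(e^{2r^3}). So |f| ≥ e^{2r^3}(1 − o(1)) and ρ ≥ 3. Hence ρ = max(1, 3) = 3.
Therefore ρ = 3.

Order ρ = 3.


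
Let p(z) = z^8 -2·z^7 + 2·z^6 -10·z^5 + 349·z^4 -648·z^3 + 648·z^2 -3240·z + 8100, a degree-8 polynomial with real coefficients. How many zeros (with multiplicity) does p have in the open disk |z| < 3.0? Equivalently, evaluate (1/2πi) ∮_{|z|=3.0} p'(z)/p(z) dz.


The zeros of p are: (-1 + 2i), (-1 - 2i), (2 + 1i), (2 - 1i), (-3 + 3i), (-3 - 3i), (3 + 3i), (3 - 3i).
Their magnitudes are: 2.236, 2.236, 2.236, 2.236, 4.243, 4.243, 4.243, 4.243.
Zeros with |z| < R = 3.0: (-1 + 2i), (-1 - 2i), (2 + 1i), (2 - 1i).
Count = 4.
By the argument principle, (1/2πi) ∮_{|z|=R} p'(z)/p(z) dz equals exactly this count.

Number of zeros inside |z| < 3.0: 4.


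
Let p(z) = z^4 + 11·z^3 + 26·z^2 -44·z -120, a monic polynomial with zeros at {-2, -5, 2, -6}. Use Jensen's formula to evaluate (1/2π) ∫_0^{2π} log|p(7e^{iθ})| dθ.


Zeros: -6, -5, -2, 2; r = 7.
Inside |z| < r: -6, -5, -2, 2. Outside (|z| ≥ r): ∅.
p(0) = -120, so log|p(0)| = log(120) = 4.7875.
Apply Jensen: I(r) = log|p(0)| + Σ_k log(r/|z_k|), summed over zeros inside |z| < r.
  log(r/|z_k|) for z_k = -2: log(7/2) = 1.2528
  log(r/|z_k|) for z_k = -5: log(7/5) = 0.3365
  log(r/|z_k|) for z_k = 2: log(7/2) = 1.2528
  log(r/|z_k|) for z_k = -6: log(7/6) = 0.1542
Sum over inside zeros: 2.9961.
I(r) = log|p(0)| + (inside sum) = 4.7875 + 2.9961 = 7.7836.
Closed form (all zeros inside, monic): I(r) = n·log(r) = 4·log(7) = 7.7836. ✓

I(r) ≈ 7.7836.


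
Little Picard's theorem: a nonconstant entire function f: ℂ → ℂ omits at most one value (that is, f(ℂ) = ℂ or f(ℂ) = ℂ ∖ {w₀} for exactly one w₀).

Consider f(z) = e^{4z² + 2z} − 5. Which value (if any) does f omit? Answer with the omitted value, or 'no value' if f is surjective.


Little Picard bounds the complement of f(ℂ) to at most one point.
The exponent g(z) = 4z² + 2z is a nonconstant polynomial, hence surjective onto ℂ. So e^{g(z)} takes every value in {e^w : w ∈ ℂ} = ℂ ∖ {0}. Adding -5 shifts the range to ℂ ∖ {-5}. f omits exactly -5.

Omitted value: -5.


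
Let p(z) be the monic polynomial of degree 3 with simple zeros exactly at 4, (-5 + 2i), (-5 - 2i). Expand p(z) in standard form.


The polynomial is p(z) = ∏_{α ∈ S} (z − α), where S = {4, (-5 + 2i), (-5 - 2i)}.
Expanding the product yields: p(z) = z^3 + 6·z^2 -11·z -116.
Note conjugate pairs combine to real quadratics: (z − (-5+2i))(z − (-5−2i)) = z² + 10z + 29.
The resulting polynomial has degree 3 and real coefficients as required.

p(z) = z^3 + 6·z^2 -11·z -116.


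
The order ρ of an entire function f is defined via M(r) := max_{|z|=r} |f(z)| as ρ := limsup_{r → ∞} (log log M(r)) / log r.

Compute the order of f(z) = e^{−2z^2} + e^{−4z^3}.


Each summand is entire of order 2 and 3 respectively (as in the single-exponential case). The order of a sum is at most the max of the orders, so ρ ≤ 3. For the lower bound: on |z|=r choose arg z so that -4z^3 is real positive; then |e^{-4z^3}| = e^{4r^3} while |e^{-2z^2}| ≤ e^{2r^2} = o(e^{4r^3}). So |f| ≥ e^{4r^3}(1 − o(1)) and ρ ≥ 3. Hence ρ = max(2, 3) = 3.
Therefore ρ = 3.

Order ρ = 3.


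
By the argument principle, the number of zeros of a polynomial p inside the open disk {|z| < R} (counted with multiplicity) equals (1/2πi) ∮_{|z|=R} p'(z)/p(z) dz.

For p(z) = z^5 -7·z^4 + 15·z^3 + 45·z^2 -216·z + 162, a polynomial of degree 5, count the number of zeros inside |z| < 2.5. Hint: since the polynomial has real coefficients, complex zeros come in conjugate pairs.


The zeros of p are: (3 + 3i), (3 - 3i), 3, 1, -3.
Their magnitudes are: 4.243, 4.243, 3, 1, 3.
Zeros with |z| < R = 2.5: 1.
Count = 1.
By the argument principle, (1/2πi) ∮_{|z|=R} p'(z)/p(z) dz equals exactly this count.

Number of zeros inside |z| < 2.5: 1.


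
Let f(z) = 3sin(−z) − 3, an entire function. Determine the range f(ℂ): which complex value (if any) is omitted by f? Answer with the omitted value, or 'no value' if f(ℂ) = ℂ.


Little Picard bounds the complement of f(ℂ) to at most one point.
sin is entire and surjective onto ℂ: for every w ∈ ℂ, sin(ζ) = w has a solution ζ ∈ ℂ (e.g., via the complex inverse arcsin). With ζ = −z this gives z = ζ/(-1). Then 3·sin(−z) takes every value in 3·ℂ = ℂ, and adding -3 is a bijection of ℂ. So f is surjective and omits no value. (Note: only on the real line is sin bounded by [−1, 1].)

Omitted value: no value.


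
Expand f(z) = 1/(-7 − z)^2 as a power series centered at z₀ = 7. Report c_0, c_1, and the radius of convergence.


Let w = z − z₀, so z = z₀ + w.
Then -7 − z = -7 − (z₀ + w) = (-7 − z₀) − w = -14 − w.
f(z) = 1/(-14 − w)^2 = (1/(-14)^2) · (1 − w/(-14))^{−2}.
By the binomial series (1−u)^{−2} = Σ_{n≥0} C(n+1, 1) u^n for |u|<1, with u = w/(-14):
  c_n = C(n+1, 1) / (-14)^(n+2).
  c_0 = 1/(-14)^2 = 1/196.
  c_1 = 2/(-14)^3 = -1/1372.
The series is valid for |w/d| < 1, i.e. |z − z₀| < |d|.
Radius of convergence: R = |-7 − z₀| = |-14| = 14 (distance from z₀ to the singularity z = -7).

c_0 = 1/196, c_1 = -1/1372; R = 14.


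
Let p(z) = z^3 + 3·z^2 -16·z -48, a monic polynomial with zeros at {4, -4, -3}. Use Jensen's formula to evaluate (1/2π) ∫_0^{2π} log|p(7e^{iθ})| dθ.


Zeros: -4, -3, 4; r = 7.
Inside |z| < r: -4, -3, 4. Outside (|z| ≥ r): ∅.
p(0) = -48, so log|p(0)| = log(48) = 3.8712.
Apply Jensen: I(r) = log|p(0)| + Σ_k log(r/|z_k|), summed over zeros inside |z| < r.
  log(r/|z_k|) for z_k = 4: log(7/4) = 0.5596
  log(r/|z_k|) for z_k = -4: log(7/4) = 0.5596
  log(r/|z_k|) for z_k = -3: log(7/3) = 0.8473
Sum over inside zeros: 1.9665.
I(r) = log|p(0)| + (inside sum) = 3.8712 + 1.9665 = 5.8377.
Closed form (all zeros inside, monic): I(r) = n·log(r) = 3·log(7) = 5.8377. ✓

I(r) ≈ 5.8377.


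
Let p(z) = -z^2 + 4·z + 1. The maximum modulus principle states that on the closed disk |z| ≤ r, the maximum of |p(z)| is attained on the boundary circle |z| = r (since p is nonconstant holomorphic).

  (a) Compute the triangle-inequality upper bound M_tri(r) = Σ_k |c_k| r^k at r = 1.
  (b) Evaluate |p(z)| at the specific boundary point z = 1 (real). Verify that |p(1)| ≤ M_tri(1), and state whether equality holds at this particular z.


Coefficients: c_0 = 1, c_1 = 4, c_2 = -1. Radius r = 1.
Part (a). Triangle bound: M_tri(r) = Σ_k |c_k| r^k
  = |1|·1^0 + |4|·1^1 + |-1|·1^2
  = 1 + 4 + 1 = 6.
This bounds M(r) := max_{|z|=r} |p(z)| from above; equality holds iff all terms c_k z^k can be made to align in phase at a single z on |z|=r.
Part (b). At z = 1 (real, on the circle |z| = r):
  p(1) = (1)·1^0 + (4)·1^1 + (-1)·1^2 = 4.
  |p(1)| = 4.
Check: |p(1)| = 4 ≤ 6 = M_tri(1). ✓ Equality does not hold at z = 1 (the coefficients have mixed signs, so the terms do not all align in phase there).

M_tri(1) = 6; |p(1)| = 4; equality at z=1: no.


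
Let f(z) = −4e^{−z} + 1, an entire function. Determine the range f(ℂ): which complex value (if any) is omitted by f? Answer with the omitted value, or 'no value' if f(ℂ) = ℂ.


Little Picard bounds the complement of f(ℂ) to at most one point.
e^{−z} is never zero on ℂ, so -4·e^{−z} takes every value in ℂ ∖ {0}. Adding 1 shifts the range to ℂ ∖ {1}. Thus f omits exactly the value 1.

Omitted value: 1.


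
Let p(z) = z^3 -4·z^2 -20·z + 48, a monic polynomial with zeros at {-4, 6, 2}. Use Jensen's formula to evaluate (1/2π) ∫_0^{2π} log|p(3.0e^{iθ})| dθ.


Zeros: -4, 2, 6; r = 3.0.
Inside |z| < r: 2. Outside (|z| ≥ r): -4, 6.
p(0) = 48, so log|p(0)| = log(48) = 3.8712.
Apply Jensen: I(r) = log|p(0)| + Σ_k log(r/|z_k|), summed over zeros inside |z| < r.
  log(r/|z_k|) for z_k = 2: log(3.0/2) = 0.4055
  Outside zeros (-4, 6) contribute nothing to the Jensen sum.
Sum over inside zeros: 0.4055.
I(r) = log|p(0)| + (inside sum) = 3.8712 + 0.4055 = 4.2767.
Note: since some zeros are outside |z| ≤ r, the simplified n·log(r) form does NOT apply — only the inside zeros contribute.

I(r) ≈ 4.2767.


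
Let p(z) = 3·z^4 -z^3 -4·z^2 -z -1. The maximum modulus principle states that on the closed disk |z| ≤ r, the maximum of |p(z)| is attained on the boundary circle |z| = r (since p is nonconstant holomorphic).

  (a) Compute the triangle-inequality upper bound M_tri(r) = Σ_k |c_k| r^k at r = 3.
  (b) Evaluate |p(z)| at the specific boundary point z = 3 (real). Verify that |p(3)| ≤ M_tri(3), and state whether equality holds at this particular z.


Coefficients: c_0 = -1, c_1 = -1, c_2 = -4, c_3 = -1, c_4 = 3. Radius r = 3.
Part (a). Triangle bound: M_tri(r) = Σ_k |c_k| r^k
  = |-1|·3^0 + |-1|·3^1 + |-4|·3^2 + |-1|·3^3 + |3|·3^4
  = 1 + 3 + 36 + 27 + 243 = 310.
This bounds M(r) := max_{|z|=r} |p(z)| from above; equality holds iff all terms c_k z^k can be made to align in phase at a single z on |z|=r.
Part (b). At z = 3 (real, on the circle |z| = r):
  p(3) = (-1)·3^0 + (-1)·3^1 + (-4)·3^2 + (-1)·3^3 + (3)·3^4 = 176.
  |p(3)| = 176.
Check: |p(3)| = 176 ≤ 310 = M_tri(3). ✓ Equality does not hold at z = 3 (the coefficients have mixed signs, so the terms do not all align in phase there).

M_tri(3) = 310; |p(3)| = 176; equality at z=3: no.
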